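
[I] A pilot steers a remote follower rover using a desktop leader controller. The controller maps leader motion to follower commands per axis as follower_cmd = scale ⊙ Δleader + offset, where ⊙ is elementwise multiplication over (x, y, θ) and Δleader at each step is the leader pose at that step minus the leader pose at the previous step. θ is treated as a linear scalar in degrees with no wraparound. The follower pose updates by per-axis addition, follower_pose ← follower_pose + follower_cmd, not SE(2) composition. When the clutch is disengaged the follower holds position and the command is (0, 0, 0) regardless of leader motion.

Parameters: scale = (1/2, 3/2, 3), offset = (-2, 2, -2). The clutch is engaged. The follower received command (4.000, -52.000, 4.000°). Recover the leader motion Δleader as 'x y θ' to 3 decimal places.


12.000 -36.000 2.000

axis x: (4.000 − -2) / (1/2) = 12.000
axis y: (-52.000 − 2) / (3/2) = -36.000
axis θ: (4.000 − -2) / (3) = 2.000


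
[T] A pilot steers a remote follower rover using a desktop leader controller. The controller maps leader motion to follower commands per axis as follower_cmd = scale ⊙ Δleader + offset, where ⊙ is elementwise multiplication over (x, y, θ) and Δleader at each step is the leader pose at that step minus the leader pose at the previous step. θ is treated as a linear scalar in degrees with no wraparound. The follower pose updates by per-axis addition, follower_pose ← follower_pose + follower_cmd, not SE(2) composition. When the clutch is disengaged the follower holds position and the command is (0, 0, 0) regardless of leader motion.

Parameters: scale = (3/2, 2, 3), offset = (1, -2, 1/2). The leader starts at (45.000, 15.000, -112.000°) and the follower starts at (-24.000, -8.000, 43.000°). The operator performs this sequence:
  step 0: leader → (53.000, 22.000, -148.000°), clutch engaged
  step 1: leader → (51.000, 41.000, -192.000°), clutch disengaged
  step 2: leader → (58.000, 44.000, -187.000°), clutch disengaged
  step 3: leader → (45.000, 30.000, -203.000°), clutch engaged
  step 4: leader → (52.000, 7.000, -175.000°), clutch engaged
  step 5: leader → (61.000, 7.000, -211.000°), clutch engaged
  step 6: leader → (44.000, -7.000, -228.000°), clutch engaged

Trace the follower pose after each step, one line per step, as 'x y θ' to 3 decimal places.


step 0: Δleader=(8.000, 7.000, -36.000°), engaged; cmd=(13.000, 12.000, -107.500°) → follower=(-11.000, 4.000, -64.500°)
step 1: Δleader=(-2.000, 19.000, -44.000°), disengaged; cmd=(0,0,0) → follower holds at (-11.000, 4.000, -64.500°)
step 2: Δleader=(7.000, 3.000, 5.000°), disengaged; cmd=(0,0,0) → follower holds at (-11.000, 4.000, -64.500°)
step 3: Δleader=(-13.000, -14.000, -16.000°), engaged; cmd=(-18.500, -30.000, -47.500°) → follower=(-29.500, -26.000, -112.000°)
step 4: Δleader=(7.000, -23.000, 28.000°), engaged; cmd=(11.500, -48.000, 84.500°) → follower=(-18.000, -74.000, -27.500°)
step 5: Δleader=(9.000, 0.000, -36.000°), engaged; cmd=(14.500, -2.000, -107.500°) → follower=(-3.500, -76.000, -135.000°)
step 6: Δleader=(-17.000, -14.000, -17.000°), engaged; cmd=(-24.500, -30.000, -50.500°) → follower=(-28.000, -106.000, -185.500°)

-11.000 4.000 -64.500
-11.000 4.000 -64.500
-11.000 4.000 -64.500
-29.500 -26.000 -112.000
-18.000 -74.000 -27.500
-3.500 -76.000 -135.000
-28.000 -106.000 -185.500


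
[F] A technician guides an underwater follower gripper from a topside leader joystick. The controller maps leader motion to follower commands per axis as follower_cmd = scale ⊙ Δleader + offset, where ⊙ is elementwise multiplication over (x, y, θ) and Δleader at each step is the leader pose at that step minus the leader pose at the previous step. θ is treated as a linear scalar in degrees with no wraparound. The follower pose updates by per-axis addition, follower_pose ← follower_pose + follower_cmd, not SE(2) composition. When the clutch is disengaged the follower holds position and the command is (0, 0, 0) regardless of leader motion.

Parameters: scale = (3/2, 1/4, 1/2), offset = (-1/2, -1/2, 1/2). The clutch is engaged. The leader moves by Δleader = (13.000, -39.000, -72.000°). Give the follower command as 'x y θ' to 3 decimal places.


axis x: 3/2·13.000 + -1/2 = 19.000
axis y: 1/4·-39.000 + -1/2 = -10.250
axis θ: 1/2·-72.000 + 1/2 = -35.500

19.000 -10.250 -35.500


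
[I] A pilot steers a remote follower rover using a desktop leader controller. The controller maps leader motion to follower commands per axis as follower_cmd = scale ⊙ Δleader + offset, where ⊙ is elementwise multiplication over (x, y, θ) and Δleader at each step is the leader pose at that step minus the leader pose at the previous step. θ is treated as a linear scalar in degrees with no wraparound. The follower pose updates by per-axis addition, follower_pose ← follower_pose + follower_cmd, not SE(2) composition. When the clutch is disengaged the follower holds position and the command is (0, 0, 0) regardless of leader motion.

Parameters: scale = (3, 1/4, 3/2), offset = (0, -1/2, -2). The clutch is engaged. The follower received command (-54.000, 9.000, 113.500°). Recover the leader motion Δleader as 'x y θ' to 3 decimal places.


axis x: (-54.000 − 0) / (3) = -18.000
axis y: (9.000 − -1/2) / (1/4) = 38.000
axis θ: (113.500 − -2) / (3/2) = 77.000

-18.000 38.000 77.000


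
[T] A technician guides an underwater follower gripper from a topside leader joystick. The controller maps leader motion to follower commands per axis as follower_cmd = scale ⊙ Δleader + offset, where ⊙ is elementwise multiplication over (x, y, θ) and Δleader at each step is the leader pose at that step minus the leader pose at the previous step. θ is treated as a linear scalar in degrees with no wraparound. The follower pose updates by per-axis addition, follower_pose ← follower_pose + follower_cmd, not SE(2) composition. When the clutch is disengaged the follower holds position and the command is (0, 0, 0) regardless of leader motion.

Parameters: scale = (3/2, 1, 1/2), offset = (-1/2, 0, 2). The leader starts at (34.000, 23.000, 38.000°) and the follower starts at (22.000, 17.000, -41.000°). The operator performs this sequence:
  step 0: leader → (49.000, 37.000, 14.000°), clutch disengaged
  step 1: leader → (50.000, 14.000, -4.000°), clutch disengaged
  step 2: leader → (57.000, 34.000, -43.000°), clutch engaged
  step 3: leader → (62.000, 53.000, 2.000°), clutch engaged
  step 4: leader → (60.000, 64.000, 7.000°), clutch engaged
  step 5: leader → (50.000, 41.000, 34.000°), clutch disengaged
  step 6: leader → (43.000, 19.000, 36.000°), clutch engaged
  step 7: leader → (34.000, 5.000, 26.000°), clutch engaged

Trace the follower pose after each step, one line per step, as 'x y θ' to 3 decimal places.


22.000 17.000 -41.000
22.000 17.000 -41.000
32.000 37.000 -58.500
39.000 56.000 -34.000
35.500 67.000 -29.500
35.500 67.000 -29.500
24.500 45.000 -26.500
10.500 31.000 -29.500

step 0: Δleader=(15.000, 14.000, -24.000°), disengaged; cmd=(0,0,0) → follower holds at (22.000, 17.000, -41.000°)
step 1: Δleader=(1.000, -23.000, -18.000°), disengaged; cmd=(0,0,0) → follower holds at (22.000, 17.000, -41.000°)
step 2: Δleader=(7.000, 20.000, -39.000°), engaged; cmd=(10.000, 20.000, -17.500°) → follower=(32.000, 37.000, -58.500°)
step 3: Δleader=(5.000, 19.000, 45.000°), engaged; cmd=(7.000, 19.000, 24.500°) → follower=(39.000, 56.000, -34.000°)
step 4: Δleader=(-2.000, 11.000, 5.000°), engaged; cmd=(-3.500, 11.000, 4.500°) → follower=(35.500, 67.000, -29.500°)
step 5: Δleader=(-10.000, -23.000, 27.000°), disengaged; cmd=(0,0,0) → follower holds at (35.500, 67.000, -29.500°)
step 6: Δleader=(-7.000, -22.000, 2.000°), engaged; cmd=(-11.000, -22.000, 3.000°) → follower=(24.500, 45.000, -26.500°)
step 7: Δleader=(-9.000, -14.000, -10.000°), engaged; cmd=(-14.000, -14.000, -3.000°) → follower=(10.500, 31.000, -29.500°)


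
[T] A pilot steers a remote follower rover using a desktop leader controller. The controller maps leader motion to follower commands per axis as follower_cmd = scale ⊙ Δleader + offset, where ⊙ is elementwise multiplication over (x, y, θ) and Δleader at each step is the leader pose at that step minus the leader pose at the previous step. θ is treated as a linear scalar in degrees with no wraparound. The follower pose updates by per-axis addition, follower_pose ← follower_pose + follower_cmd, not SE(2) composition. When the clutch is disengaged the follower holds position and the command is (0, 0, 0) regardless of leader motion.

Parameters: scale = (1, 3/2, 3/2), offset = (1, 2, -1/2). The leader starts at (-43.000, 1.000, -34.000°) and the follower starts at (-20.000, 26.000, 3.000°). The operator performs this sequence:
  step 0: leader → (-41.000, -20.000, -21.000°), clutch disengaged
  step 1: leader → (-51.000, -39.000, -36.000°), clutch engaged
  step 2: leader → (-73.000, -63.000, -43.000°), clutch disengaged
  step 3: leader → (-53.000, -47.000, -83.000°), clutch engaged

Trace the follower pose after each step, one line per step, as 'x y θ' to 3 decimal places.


-20.000 26.000 3.000
-29.000 -0.500 -20.000
-29.000 -0.500 -20.000
-8.000 25.500 -80.500

step 0: Δleader=(2.000, -21.000, 13.000°), disengaged; cmd=(0,0,0) → follower holds at (-20.000, 26.000, 3.000°)
step 1: Δleader=(-10.000, -19.000, -15.000°), engaged; cmd=(-9.000, -26.500, -23.000°) → follower=(-29.000, -0.500, -20.000°)
step 2: Δleader=(-22.000, -24.000, -7.000°), disengaged; cmd=(0,0,0) → follower holds at (-29.000, -0.500, -20.000°)
step 3: Δleader=(20.000, 16.000, -40.000°), engaged; cmd=(21.000, 26.000, -60.500°) → follower=(-8.000, 25.500, -80.500°)


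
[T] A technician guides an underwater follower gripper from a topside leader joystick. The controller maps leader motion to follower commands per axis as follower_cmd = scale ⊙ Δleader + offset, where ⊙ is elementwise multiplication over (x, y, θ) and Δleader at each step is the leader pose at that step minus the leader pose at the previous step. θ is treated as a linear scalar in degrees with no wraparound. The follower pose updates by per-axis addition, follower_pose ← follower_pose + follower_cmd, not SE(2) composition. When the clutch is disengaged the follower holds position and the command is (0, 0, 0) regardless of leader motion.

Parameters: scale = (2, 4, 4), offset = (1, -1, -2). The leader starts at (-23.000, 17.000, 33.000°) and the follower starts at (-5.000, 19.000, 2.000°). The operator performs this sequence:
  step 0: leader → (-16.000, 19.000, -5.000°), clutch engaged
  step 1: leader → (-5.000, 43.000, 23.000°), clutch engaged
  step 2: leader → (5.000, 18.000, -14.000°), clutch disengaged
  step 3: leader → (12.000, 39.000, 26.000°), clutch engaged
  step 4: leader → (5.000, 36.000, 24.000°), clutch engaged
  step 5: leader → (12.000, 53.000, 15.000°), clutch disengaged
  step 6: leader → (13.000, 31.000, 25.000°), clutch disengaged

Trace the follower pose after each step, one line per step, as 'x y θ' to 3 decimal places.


10.000 26.000 -152.000
33.000 121.000 -42.000
33.000 121.000 -42.000
48.000 204.000 116.000
35.000 191.000 106.000
35.000 191.000 106.000
35.000 191.000 106.000

step 0: Δleader=(7.000, 2.000, -38.000°), engaged; cmd=(15.000, 7.000, -154.000°) → follower=(10.000, 26.000, -152.000°)
step 1: Δleader=(11.000, 24.000, 28.000°), engaged; cmd=(23.000, 95.000, 110.000°) → follower=(33.000, 121.000, -42.000°)
step 2: Δleader=(10.000, -25.000, -37.000°), disengaged; cmd=(0,0,0) → follower holds at (33.000, 121.000, -42.000°)
step 3: Δleader=(7.000, 21.000, 40.000°), engaged; cmd=(15.000, 83.000, 158.000°) → follower=(48.000, 204.000, 116.000°)
step 4: Δleader=(-7.000, -3.000, -2.000°), engaged; cmd=(-13.000, -13.000, -10.000°) → follower=(35.000, 191.000, 106.000°)
step 5: Δleader=(7.000, 17.000, -9.000°), disengaged; cmd=(0,0,0) → follower holds at (35.000, 191.000, 106.000°)
step 6: Δleader=(1.000, -22.000, 10.000°), disengaged; cmd=(0,0,0) → follower holds at (35.000, 191.000, 106.000°)


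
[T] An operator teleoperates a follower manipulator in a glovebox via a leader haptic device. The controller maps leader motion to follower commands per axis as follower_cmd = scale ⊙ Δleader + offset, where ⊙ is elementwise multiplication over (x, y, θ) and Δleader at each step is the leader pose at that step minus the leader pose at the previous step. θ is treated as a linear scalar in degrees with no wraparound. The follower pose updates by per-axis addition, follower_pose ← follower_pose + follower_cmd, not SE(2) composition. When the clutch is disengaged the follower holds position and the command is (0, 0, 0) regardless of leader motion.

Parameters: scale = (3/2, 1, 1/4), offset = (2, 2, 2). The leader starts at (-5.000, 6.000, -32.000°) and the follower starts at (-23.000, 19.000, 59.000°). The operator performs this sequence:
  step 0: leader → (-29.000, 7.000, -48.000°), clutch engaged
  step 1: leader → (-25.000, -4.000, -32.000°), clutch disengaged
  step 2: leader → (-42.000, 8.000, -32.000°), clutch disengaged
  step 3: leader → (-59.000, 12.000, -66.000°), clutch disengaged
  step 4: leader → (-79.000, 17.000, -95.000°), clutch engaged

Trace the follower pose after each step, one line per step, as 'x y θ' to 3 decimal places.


-57.000 22.000 57.000
-57.000 22.000 57.000
-57.000 22.000 57.000
-57.000 22.000 57.000
-85.000 29.000 51.750

step 0: Δleader=(-24.000, 1.000, -16.000°), engaged; cmd=(-34.000, 3.000, -2.000°) → follower=(-57.000, 22.000, 57.000°)
step 1: Δleader=(4.000, -11.000, 16.000°), disengaged; cmd=(0,0,0) → follower holds at (-57.000, 22.000, 57.000°)
step 2: Δleader=(-17.000, 12.000, 0.000°), disengaged; cmd=(0,0,0) → follower holds at (-57.000, 22.000, 57.000°)
step 3: Δleader=(-17.000, 4.000, -34.000°), disengaged; cmd=(0,0,0) → follower holds at (-57.000, 22.000, 57.000°)
step 4: Δleader=(-20.000, 5.000, -29.000°), engaged; cmd=(-28.000, 7.000, -5.250°) → follower=(-85.000, 29.000, 51.750°)


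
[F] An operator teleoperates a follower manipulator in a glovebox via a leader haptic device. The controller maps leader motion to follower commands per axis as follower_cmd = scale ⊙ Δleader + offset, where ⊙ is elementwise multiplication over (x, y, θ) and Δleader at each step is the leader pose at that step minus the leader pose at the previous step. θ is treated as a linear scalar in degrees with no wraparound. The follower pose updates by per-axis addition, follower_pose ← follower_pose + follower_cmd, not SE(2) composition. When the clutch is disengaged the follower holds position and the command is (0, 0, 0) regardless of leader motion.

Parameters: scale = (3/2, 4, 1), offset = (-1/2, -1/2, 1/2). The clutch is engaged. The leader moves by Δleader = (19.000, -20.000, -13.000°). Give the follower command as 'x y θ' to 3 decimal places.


28.000 -80.500 -12.500

axis x: 3/2·19.000 + -1/2 = 28.000
axis y: 4·-20.000 + -1/2 = -80.500
axis θ: 1·-13.000 + 1/2 = -12.500


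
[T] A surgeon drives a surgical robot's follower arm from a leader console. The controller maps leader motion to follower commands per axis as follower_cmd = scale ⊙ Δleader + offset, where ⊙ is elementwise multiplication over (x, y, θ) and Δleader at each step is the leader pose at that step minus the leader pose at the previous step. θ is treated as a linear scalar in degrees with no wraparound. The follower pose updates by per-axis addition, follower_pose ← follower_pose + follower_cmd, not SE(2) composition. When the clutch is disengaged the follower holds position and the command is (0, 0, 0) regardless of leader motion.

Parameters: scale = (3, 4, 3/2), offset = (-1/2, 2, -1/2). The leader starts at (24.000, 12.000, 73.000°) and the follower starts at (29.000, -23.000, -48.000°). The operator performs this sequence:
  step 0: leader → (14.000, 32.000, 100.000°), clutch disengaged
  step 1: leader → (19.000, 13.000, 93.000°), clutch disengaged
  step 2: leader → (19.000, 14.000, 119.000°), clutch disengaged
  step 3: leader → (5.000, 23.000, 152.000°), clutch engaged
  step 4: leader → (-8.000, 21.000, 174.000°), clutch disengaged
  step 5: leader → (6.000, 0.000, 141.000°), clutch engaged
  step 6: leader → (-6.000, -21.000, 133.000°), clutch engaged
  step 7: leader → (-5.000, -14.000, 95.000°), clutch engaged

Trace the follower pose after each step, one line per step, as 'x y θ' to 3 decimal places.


step 0: Δleader=(-10.000, 20.000, 27.000°), disengaged; cmd=(0,0,0) → follower holds at (29.000, -23.000, -48.000°)
step 1: Δleader=(5.000, -19.000, -7.000°), disengaged; cmd=(0,0,0) → follower holds at (29.000, -23.000, -48.000°)
step 2: Δleader=(0.000, 1.000, 26.000°), disengaged; cmd=(0,0,0) → follower holds at (29.000, -23.000, -48.000°)
step 3: Δleader=(-14.000, 9.000, 33.000°), engaged; cmd=(-42.500, 38.000, 49.000°) → follower=(-13.500, 15.000, 1.000°)
step 4: Δleader=(-13.000, -2.000, 22.000°), disengaged; cmd=(0,0,0) → follower holds at (-13.500, 15.000, 1.000°)
step 5: Δleader=(14.000, -21.000, -33.000°), engaged; cmd=(41.500, -82.000, -50.000°) → follower=(28.000, -67.000, -49.000°)
step 6: Δleader=(-12.000, -21.000, -8.000°), engaged; cmd=(-36.500, -82.000, -12.500°) → follower=(-8.500, -149.000, -61.500°)
step 7: Δleader=(1.000, 7.000, -38.000°), engaged; cmd=(2.500, 30.000, -57.500°) → follower=(-6.000, -119.000, -119.000°)

29.000 -23.000 -48.000
29.000 -23.000 -48.000
29.000 -23.000 -48.000
-13.500 15.000 1.000
-13.500 15.000 1.000
28.000 -67.000 -49.000
-8.500 -149.000 -61.500
-6.000 -119.000 -119.000


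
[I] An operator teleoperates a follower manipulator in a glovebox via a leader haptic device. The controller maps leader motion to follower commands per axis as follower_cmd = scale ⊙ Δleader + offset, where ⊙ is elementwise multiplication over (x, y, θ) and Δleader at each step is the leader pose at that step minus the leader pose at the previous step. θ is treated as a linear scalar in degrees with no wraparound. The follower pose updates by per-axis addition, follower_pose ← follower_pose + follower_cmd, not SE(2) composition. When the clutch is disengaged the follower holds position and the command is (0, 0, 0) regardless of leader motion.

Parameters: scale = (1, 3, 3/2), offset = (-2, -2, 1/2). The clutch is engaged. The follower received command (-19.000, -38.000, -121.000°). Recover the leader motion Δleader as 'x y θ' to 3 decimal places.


axis x: (-19.000 − -2) / (1) = -17.000
axis y: (-38.000 − -2) / (3) = -12.000
axis θ: (-121.000 − 1/2) / (3/2) = -81.000

-17.000 -12.000 -81.000


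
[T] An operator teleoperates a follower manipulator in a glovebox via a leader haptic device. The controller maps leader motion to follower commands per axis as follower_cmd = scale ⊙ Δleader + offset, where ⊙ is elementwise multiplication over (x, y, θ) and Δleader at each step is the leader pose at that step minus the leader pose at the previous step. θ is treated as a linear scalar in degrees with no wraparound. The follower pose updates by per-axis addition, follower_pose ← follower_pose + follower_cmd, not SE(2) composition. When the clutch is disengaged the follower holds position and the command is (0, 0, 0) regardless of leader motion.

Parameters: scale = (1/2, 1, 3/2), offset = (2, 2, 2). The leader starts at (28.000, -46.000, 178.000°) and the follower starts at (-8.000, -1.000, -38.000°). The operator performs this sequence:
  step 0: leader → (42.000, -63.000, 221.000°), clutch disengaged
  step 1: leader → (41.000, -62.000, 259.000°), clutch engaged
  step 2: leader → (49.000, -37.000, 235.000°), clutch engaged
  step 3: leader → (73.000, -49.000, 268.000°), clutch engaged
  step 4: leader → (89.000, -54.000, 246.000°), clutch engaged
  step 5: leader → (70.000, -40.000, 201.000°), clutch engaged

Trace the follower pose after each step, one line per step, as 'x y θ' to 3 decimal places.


step 0: Δleader=(14.000, -17.000, 43.000°), disengaged; cmd=(0,0,0) → follower holds at (-8.000, -1.000, -38.000°)
step 1: Δleader=(-1.000, 1.000, 38.000°), engaged; cmd=(1.500, 3.000, 59.000°) → follower=(-6.500, 2.000, 21.000°)
step 2: Δleader=(8.000, 25.000, -24.000°), engaged; cmd=(6.000, 27.000, -34.000°) → follower=(-0.500, 29.000, -13.000°)
step 3: Δleader=(24.000, -12.000, 33.000°), engaged; cmd=(14.000, -10.000, 51.500°) → follower=(13.500, 19.000, 38.500°)
step 4: Δleader=(16.000, -5.000, -22.000°), engaged; cmd=(10.000, -3.000, -31.000°) → follower=(23.500, 16.000, 7.500°)
step 5: Δleader=(-19.000, 14.000, -45.000°), engaged; cmd=(-7.500, 16.000, -65.500°) → follower=(16.000, 32.000, -58.000°)

-8.000 -1.000 -38.000
-6.500 2.000 21.000
-0.500 29.000 -13.000
13.500 19.000 38.500
23.500 16.000 7.500
16.000 32.000 -58.000


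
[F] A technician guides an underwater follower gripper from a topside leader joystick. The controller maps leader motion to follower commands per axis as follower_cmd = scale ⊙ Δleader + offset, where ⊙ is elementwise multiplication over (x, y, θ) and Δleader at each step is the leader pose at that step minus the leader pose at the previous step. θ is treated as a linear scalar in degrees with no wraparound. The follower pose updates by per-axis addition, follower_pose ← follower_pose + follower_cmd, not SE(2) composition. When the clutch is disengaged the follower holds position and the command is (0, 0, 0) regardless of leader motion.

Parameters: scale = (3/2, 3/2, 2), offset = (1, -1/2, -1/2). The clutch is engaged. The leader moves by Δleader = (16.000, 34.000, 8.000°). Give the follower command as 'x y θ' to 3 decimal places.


axis x: 3/2·16.000 + 1 = 25.000
axis y: 3/2·34.000 + -1/2 = 50.500
axis θ: 2·8.000 + -1/2 = 15.500

25.000 50.500 15.500


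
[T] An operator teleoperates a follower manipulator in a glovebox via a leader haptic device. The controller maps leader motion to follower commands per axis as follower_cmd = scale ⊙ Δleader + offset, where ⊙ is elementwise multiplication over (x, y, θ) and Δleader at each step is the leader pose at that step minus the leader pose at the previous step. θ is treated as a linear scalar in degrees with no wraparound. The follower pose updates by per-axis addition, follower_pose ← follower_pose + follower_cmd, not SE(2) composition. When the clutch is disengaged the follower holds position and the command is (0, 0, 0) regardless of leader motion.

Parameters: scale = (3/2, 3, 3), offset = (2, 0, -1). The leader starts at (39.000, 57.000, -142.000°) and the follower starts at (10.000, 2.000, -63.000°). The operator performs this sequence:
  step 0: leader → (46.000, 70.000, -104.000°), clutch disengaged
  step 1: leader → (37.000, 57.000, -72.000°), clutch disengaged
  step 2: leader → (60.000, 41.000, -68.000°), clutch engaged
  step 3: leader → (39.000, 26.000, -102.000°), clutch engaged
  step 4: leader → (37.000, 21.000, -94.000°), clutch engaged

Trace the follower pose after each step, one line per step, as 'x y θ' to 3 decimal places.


step 0: Δleader=(7.000, 13.000, 38.000°), disengaged; cmd=(0,0,0) → follower holds at (10.000, 2.000, -63.000°)
step 1: Δleader=(-9.000, -13.000, 32.000°), disengaged; cmd=(0,0,0) → follower holds at (10.000, 2.000, -63.000°)
step 2: Δleader=(23.000, -16.000, 4.000°), engaged; cmd=(36.500, -48.000, 11.000°) → follower=(46.500, -46.000, -52.000°)
step 3: Δleader=(-21.000, -15.000, -34.000°), engaged; cmd=(-29.500, -45.000, -103.000°) → follower=(17.000, -91.000, -155.000°)
step 4: Δleader=(-2.000, -5.000, 8.000°), engaged; cmd=(-1.000, -15.000, 23.000°) → follower=(16.000, -106.000, -132.000°)

10.000 2.000 -63.000
10.000 2.000 -63.000
46.500 -46.000 -52.000
17.000 -91.000 -155.000
16.000 -106.000 -132.000


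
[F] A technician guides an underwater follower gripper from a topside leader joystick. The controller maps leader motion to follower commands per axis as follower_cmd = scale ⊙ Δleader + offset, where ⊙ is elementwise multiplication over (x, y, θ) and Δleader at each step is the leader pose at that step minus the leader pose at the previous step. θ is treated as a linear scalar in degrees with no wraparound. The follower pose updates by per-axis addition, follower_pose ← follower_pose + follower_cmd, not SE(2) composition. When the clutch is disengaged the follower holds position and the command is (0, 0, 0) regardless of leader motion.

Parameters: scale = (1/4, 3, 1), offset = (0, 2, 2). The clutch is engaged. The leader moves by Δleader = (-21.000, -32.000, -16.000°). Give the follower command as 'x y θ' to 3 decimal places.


axis x: 1/4·-21.000 + 0 = -5.250
axis y: 3·-32.000 + 2 = -94.000
axis θ: 1·-16.000 + 2 = -14.000

-5.250 -94.000 -14.000


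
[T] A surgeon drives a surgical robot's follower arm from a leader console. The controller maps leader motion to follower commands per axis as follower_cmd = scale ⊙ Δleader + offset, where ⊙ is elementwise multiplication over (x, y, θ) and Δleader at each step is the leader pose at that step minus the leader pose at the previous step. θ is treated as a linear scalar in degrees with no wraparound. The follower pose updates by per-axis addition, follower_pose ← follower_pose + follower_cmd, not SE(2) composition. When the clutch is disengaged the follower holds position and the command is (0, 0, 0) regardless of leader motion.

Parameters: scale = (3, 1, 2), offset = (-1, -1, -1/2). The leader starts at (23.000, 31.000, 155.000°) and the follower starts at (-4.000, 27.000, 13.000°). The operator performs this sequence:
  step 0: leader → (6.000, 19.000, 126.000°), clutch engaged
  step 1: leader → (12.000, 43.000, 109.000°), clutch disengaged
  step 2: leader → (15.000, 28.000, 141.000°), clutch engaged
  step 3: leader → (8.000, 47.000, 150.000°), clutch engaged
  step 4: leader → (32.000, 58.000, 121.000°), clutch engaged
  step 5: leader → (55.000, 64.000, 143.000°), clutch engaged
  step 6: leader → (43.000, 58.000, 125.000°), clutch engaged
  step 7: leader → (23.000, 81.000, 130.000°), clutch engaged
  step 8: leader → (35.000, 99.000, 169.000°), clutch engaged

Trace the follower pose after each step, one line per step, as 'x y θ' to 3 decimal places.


step 0: Δleader=(-17.000, -12.000, -29.000°), engaged; cmd=(-52.000, -13.000, -58.500°) → follower=(-56.000, 14.000, -45.500°)
step 1: Δleader=(6.000, 24.000, -17.000°), disengaged; cmd=(0,0,0) → follower holds at (-56.000, 14.000, -45.500°)
step 2: Δleader=(3.000, -15.000, 32.000°), engaged; cmd=(8.000, -16.000, 63.500°) → follower=(-48.000, -2.000, 18.000°)
step 3: Δleader=(-7.000, 19.000, 9.000°), engaged; cmd=(-22.000, 18.000, 17.500°) → follower=(-70.000, 16.000, 35.500°)
step 4: Δleader=(24.000, 11.000, -29.000°), engaged; cmd=(71.000, 10.000, -58.500°) → follower=(1.000, 26.000, -23.000°)
step 5: Δleader=(23.000, 6.000, 22.000°), engaged; cmd=(68.000, 5.000, 43.500°) → follower=(69.000, 31.000, 20.500°)
step 6: Δleader=(-12.000, -6.000, -18.000°), engaged; cmd=(-37.000, -7.000, -36.500°) → follower=(32.000, 24.000, -16.000°)
step 7: Δleader=(-20.000, 23.000, 5.000°), engaged; cmd=(-61.000, 22.000, 9.500°) → follower=(-29.000, 46.000, -6.500°)
step 8: Δleader=(12.000, 18.000, 39.000°), engaged; cmd=(35.000, 17.000, 77.500°) → follower=(6.000, 63.000, 71.000°)

-56.000 14.000 -45.500
-56.000 14.000 -45.500
-48.000 -2.000 18.000
-70.000 16.000 35.500
1.000 26.000 -23.000
69.000 31.000 20.500
32.000 24.000 -16.000
-29.000 46.000 -6.500
6.000 63.000 71.000


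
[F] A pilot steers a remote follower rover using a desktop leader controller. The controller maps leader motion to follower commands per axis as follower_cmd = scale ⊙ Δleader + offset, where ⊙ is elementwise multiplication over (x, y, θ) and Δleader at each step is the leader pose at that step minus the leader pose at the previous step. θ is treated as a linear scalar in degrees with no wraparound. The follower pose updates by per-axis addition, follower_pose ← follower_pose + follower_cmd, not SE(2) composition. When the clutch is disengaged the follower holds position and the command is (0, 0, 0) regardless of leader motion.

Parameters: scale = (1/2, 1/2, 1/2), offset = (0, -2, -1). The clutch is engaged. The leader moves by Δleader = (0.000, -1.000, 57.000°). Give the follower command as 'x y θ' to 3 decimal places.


0.000 -2.500 27.500

axis x: 1/2·0.000 + 0 = 0.000
axis y: 1/2·-1.000 + -2 = -2.500
axis θ: 1/2·57.000 + -1 = 27.500


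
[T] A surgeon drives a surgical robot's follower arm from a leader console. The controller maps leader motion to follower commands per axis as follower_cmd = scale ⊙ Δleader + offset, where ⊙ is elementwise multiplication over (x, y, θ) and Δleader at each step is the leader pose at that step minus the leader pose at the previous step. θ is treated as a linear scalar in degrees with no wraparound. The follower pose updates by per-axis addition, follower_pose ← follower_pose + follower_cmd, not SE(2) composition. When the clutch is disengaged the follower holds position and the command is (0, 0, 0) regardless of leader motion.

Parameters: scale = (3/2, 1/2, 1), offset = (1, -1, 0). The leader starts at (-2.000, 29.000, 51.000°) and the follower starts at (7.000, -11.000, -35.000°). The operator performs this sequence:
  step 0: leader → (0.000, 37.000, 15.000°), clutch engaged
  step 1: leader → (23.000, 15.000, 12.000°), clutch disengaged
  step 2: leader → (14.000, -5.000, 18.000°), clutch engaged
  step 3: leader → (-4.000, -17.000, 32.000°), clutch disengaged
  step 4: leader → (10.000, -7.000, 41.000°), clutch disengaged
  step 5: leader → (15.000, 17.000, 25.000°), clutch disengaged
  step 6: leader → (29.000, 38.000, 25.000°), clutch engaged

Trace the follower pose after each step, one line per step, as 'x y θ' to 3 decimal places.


11.000 -8.000 -71.000
11.000 -8.000 -71.000
-1.500 -19.000 -65.000
-1.500 -19.000 -65.000
-1.500 -19.000 -65.000
-1.500 -19.000 -65.000
20.500 -9.500 -65.000

step 0: Δleader=(2.000, 8.000, -36.000°), engaged; cmd=(4.000, 3.000, -36.000°) → follower=(11.000, -8.000, -71.000°)
step 1: Δleader=(23.000, -22.000, -3.000°), disengaged; cmd=(0,0,0) → follower holds at (11.000, -8.000, -71.000°)
step 2: Δleader=(-9.000, -20.000, 6.000°), engaged; cmd=(-12.500, -11.000, 6.000°) → follower=(-1.500, -19.000, -65.000°)
step 3: Δleader=(-18.000, -12.000, 14.000°), disengaged; cmd=(0,0,0) → follower holds at (-1.500, -19.000, -65.000°)
step 4: Δleader=(14.000, 10.000, 9.000°), disengaged; cmd=(0,0,0) → follower holds at (-1.500, -19.000, -65.000°)
step 5: Δleader=(5.000, 24.000, -16.000°), disengaged; cmd=(0,0,0) → follower holds at (-1.500, -19.000, -65.000°)
step 6: Δleader=(14.000, 21.000, 0.000°), engaged; cmd=(22.000, 9.500, 0.000°) → follower=(20.500, -9.500, -65.000°)


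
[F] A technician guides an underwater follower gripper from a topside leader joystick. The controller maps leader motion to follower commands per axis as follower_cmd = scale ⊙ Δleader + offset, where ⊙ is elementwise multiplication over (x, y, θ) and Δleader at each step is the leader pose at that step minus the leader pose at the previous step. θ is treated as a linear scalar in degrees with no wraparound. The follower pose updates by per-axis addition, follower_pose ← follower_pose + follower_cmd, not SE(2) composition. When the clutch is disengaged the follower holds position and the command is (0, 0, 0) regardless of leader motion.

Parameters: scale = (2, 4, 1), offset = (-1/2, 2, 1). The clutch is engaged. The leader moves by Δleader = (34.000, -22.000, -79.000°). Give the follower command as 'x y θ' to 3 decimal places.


67.500 -86.000 -78.000

axis x: 2·34.000 + -1/2 = 67.500
axis y: 4·-22.000 + 2 = -86.000
axis θ: 1·-79.000 + 1 = -78.000


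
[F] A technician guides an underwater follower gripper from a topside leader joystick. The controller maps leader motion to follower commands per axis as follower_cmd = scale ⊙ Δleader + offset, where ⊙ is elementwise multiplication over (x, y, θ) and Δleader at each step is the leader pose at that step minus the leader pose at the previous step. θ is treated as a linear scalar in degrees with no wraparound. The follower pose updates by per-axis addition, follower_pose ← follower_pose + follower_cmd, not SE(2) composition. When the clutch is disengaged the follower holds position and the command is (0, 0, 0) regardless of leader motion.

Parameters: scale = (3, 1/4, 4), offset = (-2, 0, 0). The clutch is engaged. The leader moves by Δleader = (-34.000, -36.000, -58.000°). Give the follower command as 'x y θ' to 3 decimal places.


-104.000 -9.000 -232.000

axis x: 3·-34.000 + -2 = -104.000
axis y: 1/4·-36.000 + 0 = -9.000
axis θ: 4·-58.000 + 0 = -232.000


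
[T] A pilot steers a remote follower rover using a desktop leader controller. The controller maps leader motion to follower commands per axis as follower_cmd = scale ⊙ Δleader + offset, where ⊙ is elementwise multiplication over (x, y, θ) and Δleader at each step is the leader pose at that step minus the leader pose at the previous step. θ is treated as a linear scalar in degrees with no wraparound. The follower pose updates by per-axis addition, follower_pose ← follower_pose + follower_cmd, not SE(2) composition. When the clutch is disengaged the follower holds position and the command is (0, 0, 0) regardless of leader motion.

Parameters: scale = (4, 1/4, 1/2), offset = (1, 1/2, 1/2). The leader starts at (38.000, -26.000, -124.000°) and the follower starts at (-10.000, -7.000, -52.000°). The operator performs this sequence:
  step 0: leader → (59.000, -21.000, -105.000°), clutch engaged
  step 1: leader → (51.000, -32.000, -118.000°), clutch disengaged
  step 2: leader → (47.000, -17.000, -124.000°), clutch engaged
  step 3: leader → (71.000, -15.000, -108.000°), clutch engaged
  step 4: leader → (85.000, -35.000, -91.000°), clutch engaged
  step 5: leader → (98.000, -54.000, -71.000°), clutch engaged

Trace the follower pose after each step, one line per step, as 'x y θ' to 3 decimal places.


step 0: Δleader=(21.000, 5.000, 19.000°), engaged; cmd=(85.000, 1.750, 10.000°) → follower=(75.000, -5.250, -42.000°)
step 1: Δleader=(-8.000, -11.000, -13.000°), disengaged; cmd=(0,0,0) → follower holds at (75.000, -5.250, -42.000°)
step 2: Δleader=(-4.000, 15.000, -6.000°), engaged; cmd=(-15.000, 4.250, -2.500°) → follower=(60.000, -1.000, -44.500°)
step 3: Δleader=(24.000, 2.000, 16.000°), engaged; cmd=(97.000, 1.000, 8.500°) → follower=(157.000, 0.000, -36.000°)
step 4: Δleader=(14.000, -20.000, 17.000°), engaged; cmd=(57.000, -4.500, 9.000°) → follower=(214.000, -4.500, -27.000°)
step 5: Δleader=(13.000, -19.000, 20.000°), engaged; cmd=(53.000, -4.250, 10.500°) → follower=(267.000, -8.750, -16.500°)

75.000 -5.250 -42.000
75.000 -5.250 -42.000
60.000 -1.000 -44.500
157.000 0.000 -36.000
214.000 -4.500 -27.000
267.000 -8.750 -16.500


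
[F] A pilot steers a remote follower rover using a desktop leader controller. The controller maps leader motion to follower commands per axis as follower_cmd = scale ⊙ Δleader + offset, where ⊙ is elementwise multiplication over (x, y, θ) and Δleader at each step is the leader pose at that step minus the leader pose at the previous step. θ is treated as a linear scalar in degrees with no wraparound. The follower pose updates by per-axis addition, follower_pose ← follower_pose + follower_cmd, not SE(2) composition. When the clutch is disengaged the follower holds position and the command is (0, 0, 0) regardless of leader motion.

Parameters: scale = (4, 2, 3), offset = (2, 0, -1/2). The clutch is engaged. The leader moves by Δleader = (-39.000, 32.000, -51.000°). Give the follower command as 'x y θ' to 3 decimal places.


axis x: 4·-39.000 + 2 = -154.000
axis y: 2·32.000 + 0 = 64.000
axis θ: 3·-51.000 + -1/2 = -153.500

-154.000 64.000 -153.500


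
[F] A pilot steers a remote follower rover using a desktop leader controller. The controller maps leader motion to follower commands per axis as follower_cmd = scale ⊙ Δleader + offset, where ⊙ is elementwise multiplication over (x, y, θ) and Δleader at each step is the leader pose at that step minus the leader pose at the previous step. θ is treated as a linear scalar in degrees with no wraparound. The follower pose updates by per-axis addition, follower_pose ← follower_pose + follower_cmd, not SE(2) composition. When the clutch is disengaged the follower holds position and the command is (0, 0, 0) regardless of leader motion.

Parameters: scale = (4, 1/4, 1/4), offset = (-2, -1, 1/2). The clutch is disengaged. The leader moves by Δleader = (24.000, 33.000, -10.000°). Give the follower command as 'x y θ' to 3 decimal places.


0.000 0.000 0.000

clutch disengaged → follower holds; cmd = (0, 0, 0)


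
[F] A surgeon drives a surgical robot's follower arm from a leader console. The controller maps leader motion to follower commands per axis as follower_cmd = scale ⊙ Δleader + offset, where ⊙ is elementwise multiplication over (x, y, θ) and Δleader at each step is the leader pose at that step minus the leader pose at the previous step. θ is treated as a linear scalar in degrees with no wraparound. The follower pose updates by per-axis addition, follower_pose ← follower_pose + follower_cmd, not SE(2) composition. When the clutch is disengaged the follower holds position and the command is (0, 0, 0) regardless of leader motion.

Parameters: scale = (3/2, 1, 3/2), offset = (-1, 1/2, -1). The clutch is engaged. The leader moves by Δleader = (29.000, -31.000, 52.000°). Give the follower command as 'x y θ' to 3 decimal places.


axis x: 3/2·29.000 + -1 = 42.500
axis y: 1·-31.000 + 1/2 = -30.500
axis θ: 3/2·52.000 + -1 = 77.000

42.500 -30.500 77.000


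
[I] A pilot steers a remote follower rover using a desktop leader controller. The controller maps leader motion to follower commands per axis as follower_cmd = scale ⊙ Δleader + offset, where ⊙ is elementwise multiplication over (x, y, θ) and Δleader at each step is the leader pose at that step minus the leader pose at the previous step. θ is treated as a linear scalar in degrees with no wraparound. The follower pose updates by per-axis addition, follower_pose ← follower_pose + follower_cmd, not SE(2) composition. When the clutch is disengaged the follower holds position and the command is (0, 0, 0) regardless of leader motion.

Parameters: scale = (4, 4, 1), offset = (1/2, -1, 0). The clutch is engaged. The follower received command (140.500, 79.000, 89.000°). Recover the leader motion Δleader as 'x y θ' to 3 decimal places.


axis x: (140.500 − 1/2) / (4) = 35.000
axis y: (79.000 − -1) / (4) = 20.000
axis θ: (89.000 − 0) / (1) = 89.000

35.000 20.000 89.000


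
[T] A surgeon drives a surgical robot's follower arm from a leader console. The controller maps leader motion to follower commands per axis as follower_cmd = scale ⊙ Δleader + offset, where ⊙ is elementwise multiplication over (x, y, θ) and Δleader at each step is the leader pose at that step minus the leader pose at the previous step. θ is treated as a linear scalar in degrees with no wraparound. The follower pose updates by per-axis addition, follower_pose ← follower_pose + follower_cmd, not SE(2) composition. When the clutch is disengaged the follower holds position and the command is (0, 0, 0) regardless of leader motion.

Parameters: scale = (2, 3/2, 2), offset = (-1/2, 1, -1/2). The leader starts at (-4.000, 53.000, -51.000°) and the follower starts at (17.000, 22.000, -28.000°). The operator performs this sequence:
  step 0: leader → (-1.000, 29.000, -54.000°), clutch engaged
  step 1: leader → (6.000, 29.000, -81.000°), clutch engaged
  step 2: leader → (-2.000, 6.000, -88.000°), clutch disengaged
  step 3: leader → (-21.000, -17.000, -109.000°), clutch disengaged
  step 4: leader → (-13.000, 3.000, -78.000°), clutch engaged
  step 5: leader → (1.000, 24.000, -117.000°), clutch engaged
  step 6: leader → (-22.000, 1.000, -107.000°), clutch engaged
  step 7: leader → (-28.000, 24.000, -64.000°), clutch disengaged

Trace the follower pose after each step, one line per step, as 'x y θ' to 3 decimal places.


22.500 -13.000 -34.500
36.000 -12.000 -89.000
36.000 -12.000 -89.000
36.000 -12.000 -89.000
51.500 19.000 -27.500
79.000 51.500 -106.000
32.500 18.000 -86.500
32.500 18.000 -86.500

step 0: Δleader=(3.000, -24.000, -3.000°), engaged; cmd=(5.500, -35.000, -6.500°) → follower=(22.500, -13.000, -34.500°)
step 1: Δleader=(7.000, 0.000, -27.000°), engaged; cmd=(13.500, 1.000, -54.500°) → follower=(36.000, -12.000, -89.000°)
step 2: Δleader=(-8.000, -23.000, -7.000°), disengaged; cmd=(0,0,0) → follower holds at (36.000, -12.000, -89.000°)
step 3: Δleader=(-19.000, -23.000, -21.000°), disengaged; cmd=(0,0,0) → follower holds at (36.000, -12.000, -89.000°)
step 4: Δleader=(8.000, 20.000, 31.000°), engaged; cmd=(15.500, 31.000, 61.500°) → follower=(51.500, 19.000, -27.500°)
step 5: Δleader=(14.000, 21.000, -39.000°), engaged; cmd=(27.500, 32.500, -78.500°) → follower=(79.000, 51.500, -106.000°)
step 6: Δleader=(-23.000, -23.000, 10.000°), engaged; cmd=(-46.500, -33.500, 19.500°) → follower=(32.500, 18.000, -86.500°)
step 7: Δleader=(-6.000, 23.000, 43.000°), disengaged; cmd=(0,0,0) → follower holds at (32.500, 18.000, -86.500°)
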